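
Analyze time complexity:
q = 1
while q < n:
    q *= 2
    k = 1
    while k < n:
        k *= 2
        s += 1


Per nesting level: O(log n) * O(log n) = O((log n)^2)
Complexity: O((log n)^2)


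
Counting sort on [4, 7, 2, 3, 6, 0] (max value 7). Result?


Count array: [1, 0, 1, 1, 1, 0, 1, 1]
Reconstruct: [0, 2, 3, 4, 6, 7]


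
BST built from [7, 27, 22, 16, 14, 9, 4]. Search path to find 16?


BST root = 7
Search for 16: compare at each node
Path: [7, 27, 22, 16]


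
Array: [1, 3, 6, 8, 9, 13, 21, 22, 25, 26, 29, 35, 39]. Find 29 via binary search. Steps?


Search for 29:
[0,12] mid=6 arr[6]=21
[7,12] mid=9 arr[9]=26
[10,12] mid=11 arr[11]=35
[10,10] mid=10 arr[10]=29
Total: 4 comparisons


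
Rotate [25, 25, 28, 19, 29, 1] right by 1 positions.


Right rotate by 1: [1, 25, 25, 28, 19, 29]


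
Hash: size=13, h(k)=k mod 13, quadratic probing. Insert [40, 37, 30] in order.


Insertions: 40->slot 1; 37->slot 11; 30->slot 4
Table: [None, 40, None, None, 30, None, None, None, None, None, None, 37, None]


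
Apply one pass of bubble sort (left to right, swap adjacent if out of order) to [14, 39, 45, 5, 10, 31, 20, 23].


After one pass: [14, 39, 5, 10, 31, 20, 23, 45]


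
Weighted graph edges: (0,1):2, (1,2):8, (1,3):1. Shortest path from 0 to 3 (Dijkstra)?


Dijkstra from 0:
Distances: {0: 0, 1: 2, 2: 10, 3: 3}
Shortest distance to 3 = 3, path = [0, 1, 3]


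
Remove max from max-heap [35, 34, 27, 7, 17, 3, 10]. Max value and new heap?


Max = 35
Replace root with last, heapify down
Resulting heap: [34, 17, 27, 7, 10, 3]


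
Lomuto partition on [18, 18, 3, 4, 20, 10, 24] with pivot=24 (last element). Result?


Elements <= 24 go left of pivot.
Result: [18, 18, 3, 4, 20, 10, 24], pivot at index 6


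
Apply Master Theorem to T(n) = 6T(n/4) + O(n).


a=6, b=4, c=1. log_4(6)=1.292 > c=1. Case 1: O(n^log_b(a)) = O(n^1.292)
Complexity: O(n^1.292)


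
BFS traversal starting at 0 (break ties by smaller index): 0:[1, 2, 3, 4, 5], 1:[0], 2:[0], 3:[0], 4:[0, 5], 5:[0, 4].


BFS queue: start with [0]
Visit order: [0, 1, 2, 3, 4, 5]


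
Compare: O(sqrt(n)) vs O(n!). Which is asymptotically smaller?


sublinear grows slower than factorial
O(sqrt(n)) is asymptotically smaller; O(n!) grows faster


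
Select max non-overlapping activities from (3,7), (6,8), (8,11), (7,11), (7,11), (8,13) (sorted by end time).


Greedy: pick earliest-ending, then skip overlaps.
Selected (2 activities): [(3, 7), (8, 11)]


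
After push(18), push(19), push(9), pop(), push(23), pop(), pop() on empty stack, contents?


push(18) -> [18]
push(19) -> [18, 19]
push(9) -> [18, 19, 9]
pop() returns 9 -> [18, 19]
push(23) -> [18, 19, 23]
pop() returns 23 -> [18, 19]
pop() returns 19 -> [18]
Final stack (bottom to top): [18]


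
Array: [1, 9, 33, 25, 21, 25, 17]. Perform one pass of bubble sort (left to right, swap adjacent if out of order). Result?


After one pass: [1, 9, 25, 21, 25, 17, 33]


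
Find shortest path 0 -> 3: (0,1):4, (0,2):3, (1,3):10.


Dijkstra from 0:
Distances: {0: 0, 1: 4, 2: 3, 3: 14}
Shortest distance to 3 = 14, path = [0, 1, 3]


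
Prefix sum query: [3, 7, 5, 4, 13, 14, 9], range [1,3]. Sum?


Prefix sums: [0, 3, 10, 15, 19, 32, 46, 55]
Sum[1..3] = prefix[4] - prefix[1] = 19 - 3 = 16


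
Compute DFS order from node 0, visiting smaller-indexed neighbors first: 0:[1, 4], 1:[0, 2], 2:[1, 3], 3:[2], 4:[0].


DFS stack-based: start with [0]
Visit order: [0, 1, 2, 3, 4]


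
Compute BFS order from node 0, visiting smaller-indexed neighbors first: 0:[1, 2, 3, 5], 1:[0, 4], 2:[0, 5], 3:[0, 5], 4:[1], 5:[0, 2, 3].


BFS queue: start with [0]
Visit order: [0, 1, 2, 3, 5, 4]


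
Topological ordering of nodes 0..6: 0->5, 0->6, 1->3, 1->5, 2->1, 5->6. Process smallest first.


Kahn's algorithm, process smallest node first
Order: [0, 2, 1, 3, 4, 5, 6]


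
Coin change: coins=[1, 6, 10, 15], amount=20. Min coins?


dp[0]=0; dp[i]=1+min(dp[i-c] for c in coins)
...dp[15]=1, dp[16]=2, dp[17]=3, dp[18]=3, dp[19]=4, dp[20]=2
Minimum coins for 20 = 2


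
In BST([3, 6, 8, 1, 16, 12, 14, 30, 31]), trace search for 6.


BST root = 3
Search for 6: compare at each node
Path: [3, 6]


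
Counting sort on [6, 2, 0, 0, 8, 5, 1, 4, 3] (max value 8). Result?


Count array: [2, 1, 1, 1, 1, 1, 1, 0, 1]
Reconstruct: [0, 0, 1, 2, 3, 4, 5, 6, 8]


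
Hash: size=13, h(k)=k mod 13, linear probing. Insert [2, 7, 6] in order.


Insertions: 2->slot 2; 7->slot 7; 6->slot 6
Table: [None, None, 2, None, None, None, 6, 7, None, None, None, None, None]


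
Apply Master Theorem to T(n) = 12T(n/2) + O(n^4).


a=12, b=2, c=4. log_2(12)=3.585 < c=4. Case 3: O(n^c) = O(n^4)
Complexity: O(n^4)


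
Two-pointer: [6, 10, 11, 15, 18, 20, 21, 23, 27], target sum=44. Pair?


Two pointers: lo=0, hi=8
Found pair: (21, 23) summing to 44


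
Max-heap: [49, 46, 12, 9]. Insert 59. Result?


Append 59: [49, 46, 12, 9, 59]
Bubble up: swap idx 4(59) with idx 1(46); swap idx 1(59) with idx 0(49)
Result: [59, 49, 12, 9, 46]


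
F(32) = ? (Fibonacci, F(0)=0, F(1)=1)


F(n)=F(n-1)+F(n-2)
...F(30)=832040, F(31)=1346269, F(32)=2178309


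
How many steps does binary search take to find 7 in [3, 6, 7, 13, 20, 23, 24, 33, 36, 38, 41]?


Search for 7:
[0,10] mid=5 arr[5]=23
[0,4] mid=2 arr[2]=7
Total: 2 comparisons


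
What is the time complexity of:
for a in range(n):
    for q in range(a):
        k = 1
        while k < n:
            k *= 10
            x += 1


Per nesting level: O(n) * O(n) [triangular over a] * O(log n) = O(n^2 log n)
Complexity: O(n^2 log n)


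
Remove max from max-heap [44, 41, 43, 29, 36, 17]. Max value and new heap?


Max = 44
Replace root with last, heapify down
Resulting heap: [43, 41, 17, 29, 36]


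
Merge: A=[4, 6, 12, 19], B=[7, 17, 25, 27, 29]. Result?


Compare heads, take smaller each step.
Merged: [4, 6, 7, 12, 17, 19, 25, 27, 29]


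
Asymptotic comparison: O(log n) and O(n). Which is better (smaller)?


logarithmic grows slower than linear
O(log n) is asymptotically smaller; O(n) grows faster


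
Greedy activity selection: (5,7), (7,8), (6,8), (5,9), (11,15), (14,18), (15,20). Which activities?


Greedy: pick earliest-ending, then skip overlaps.
Selected (4 activities): [(5, 7), (7, 8), (11, 15), (15, 20)]


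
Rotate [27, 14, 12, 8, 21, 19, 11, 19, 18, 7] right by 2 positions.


Right rotate by 2: [18, 7, 27, 14, 12, 8, 21, 19, 11, 19]


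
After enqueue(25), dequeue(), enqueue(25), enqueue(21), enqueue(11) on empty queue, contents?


enqueue(25) -> [25]
dequeue() returns 25 -> []
enqueue(25) -> [25]
enqueue(21) -> [25, 21]
enqueue(11) -> [25, 21, 11]
Final queue (front to back): [25, 21, 11]


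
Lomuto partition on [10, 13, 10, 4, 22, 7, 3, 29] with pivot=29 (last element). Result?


Elements <= 29 go left of pivot.
Result: [10, 13, 10, 4, 22, 7, 3, 29], pivot at index 7


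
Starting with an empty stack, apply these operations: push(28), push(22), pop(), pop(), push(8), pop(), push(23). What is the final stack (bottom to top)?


push(28) -> [28]
push(22) -> [28, 22]
pop() returns 22 -> [28]
pop() returns 28 -> []
push(8) -> [8]
pop() returns 8 -> []
push(23) -> [23]
Final stack (bottom to top): [23]


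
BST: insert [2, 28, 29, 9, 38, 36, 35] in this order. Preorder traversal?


Root = 2; build tree by BST insertion.
Preorder traversal: [2, 28, 9, 29, 38, 36, 35]


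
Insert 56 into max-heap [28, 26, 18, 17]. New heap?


Append 56: [28, 26, 18, 17, 56]
Bubble up: swap idx 4(56) with idx 1(26); swap idx 1(56) with idx 0(28)
Result: [56, 28, 18, 17, 26]


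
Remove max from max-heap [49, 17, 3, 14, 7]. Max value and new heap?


Max = 49
Replace root with last, heapify down
Resulting heap: [17, 14, 3, 7]


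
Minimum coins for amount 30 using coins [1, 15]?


dp[0]=0; dp[i]=1+min(dp[i-c] for c in coins)
...dp[25]=11, dp[26]=12, dp[27]=13, dp[28]=14, dp[29]=15, dp[30]=2
Minimum coins for 30 = 2


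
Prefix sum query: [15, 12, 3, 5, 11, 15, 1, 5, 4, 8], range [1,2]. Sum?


Prefix sums: [0, 15, 27, 30, 35, 46, 61, 62, 67, 71, 79]
Sum[1..2] = prefix[3] - prefix[1] = 30 - 15 = 15


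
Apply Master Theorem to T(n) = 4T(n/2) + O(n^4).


a=4, b=2, c=4. log_2(4)=2 < c=4. Case 3: O(n^c) = O(n^4)
Complexity: O(n^4)


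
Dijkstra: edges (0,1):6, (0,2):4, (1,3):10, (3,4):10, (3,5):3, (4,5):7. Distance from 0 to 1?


Dijkstra from 0:
Distances: {0: 0, 1: 6, 2: 4, 3: 16, 4: 26, 5: 19}
Shortest distance to 1 = 6, path = [0, 1]


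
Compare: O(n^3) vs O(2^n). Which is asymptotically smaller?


cubic grows slower than exponential
O(n^3) is asymptotically smaller; O(2^n) grows faster


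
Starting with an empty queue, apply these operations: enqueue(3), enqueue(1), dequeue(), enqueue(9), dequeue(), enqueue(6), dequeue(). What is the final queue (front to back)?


enqueue(3) -> [3]
enqueue(1) -> [3, 1]
dequeue() returns 3 -> [1]
enqueue(9) -> [1, 9]
dequeue() returns 1 -> [9]
enqueue(6) -> [9, 6]
dequeue() returns 9 -> [6]
Final queue (front to back): [6]


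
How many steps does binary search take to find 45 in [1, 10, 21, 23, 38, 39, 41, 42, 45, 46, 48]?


Search for 45:
[0,10] mid=5 arr[5]=39
[6,10] mid=8 arr[8]=45
Total: 2 comparisons


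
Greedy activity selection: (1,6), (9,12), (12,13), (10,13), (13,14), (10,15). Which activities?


Greedy: pick earliest-ending, then skip overlaps.
Selected (4 activities): [(1, 6), (9, 12), (12, 13), (13, 14)]


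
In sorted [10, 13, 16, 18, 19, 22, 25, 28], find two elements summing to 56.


Two pointers: lo=0, hi=7
No pair sums to 56


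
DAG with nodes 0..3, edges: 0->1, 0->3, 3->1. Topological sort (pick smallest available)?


Kahn's algorithm, process smallest node first
Order: [0, 2, 3, 1]


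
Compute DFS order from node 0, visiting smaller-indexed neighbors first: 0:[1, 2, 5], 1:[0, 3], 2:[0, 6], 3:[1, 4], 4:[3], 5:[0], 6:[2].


DFS stack-based: start with [0]
Visit order: [0, 1, 3, 4, 2, 6, 5]


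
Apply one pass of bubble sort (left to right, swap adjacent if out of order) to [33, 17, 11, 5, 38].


After one pass: [17, 11, 5, 33, 38]


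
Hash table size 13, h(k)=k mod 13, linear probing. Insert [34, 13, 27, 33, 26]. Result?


Insertions: 34->slot 8; 13->slot 0; 27->slot 1; 33->slot 7; 26->slot 2
Table: [13, 27, 26, None, None, None, None, 33, 34, None, None, None, None]


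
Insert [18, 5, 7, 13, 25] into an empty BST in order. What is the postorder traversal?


Root = 18; build tree by BST insertion.
Postorder traversal: [13, 7, 5, 25, 18]


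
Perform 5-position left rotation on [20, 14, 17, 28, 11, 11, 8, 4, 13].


Left rotate by 5: [11, 8, 4, 13, 20, 14, 17, 28, 11]


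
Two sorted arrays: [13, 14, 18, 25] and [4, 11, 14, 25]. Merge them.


Compare heads, take smaller each step.
Merged: [4, 11, 13, 14, 14, 18, 25, 25]


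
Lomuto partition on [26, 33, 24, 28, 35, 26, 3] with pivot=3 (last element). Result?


Elements <= 3 go left of pivot.
Result: [3, 33, 24, 28, 35, 26, 26], pivot at index 0


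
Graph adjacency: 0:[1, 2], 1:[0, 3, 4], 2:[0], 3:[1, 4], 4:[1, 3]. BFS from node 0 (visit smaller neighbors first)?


BFS queue: start with [0]
Visit order: [0, 1, 2, 3, 4]


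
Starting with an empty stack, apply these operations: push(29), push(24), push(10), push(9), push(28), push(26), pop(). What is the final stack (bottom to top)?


push(29) -> [29]
push(24) -> [29, 24]
push(10) -> [29, 24, 10]
push(9) -> [29, 24, 10, 9]
push(28) -> [29, 24, 10, 9, 28]
push(26) -> [29, 24, 10, 9, 28, 26]
pop() returns 26 -> [29, 24, 10, 9, 28]
Final stack (bottom to top): [29, 24, 10, 9, 28]


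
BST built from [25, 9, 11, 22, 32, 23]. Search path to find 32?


BST root = 25
Search for 32: compare at each node
Path: [25, 32]


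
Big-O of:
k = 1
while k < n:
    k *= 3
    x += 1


Per nesting level: O(log n) = O(log n)
Complexity: O(log n)


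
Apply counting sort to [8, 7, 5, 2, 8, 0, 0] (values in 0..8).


Count array: [2, 0, 1, 0, 0, 1, 0, 1, 2]
Reconstruct: [0, 0, 2, 5, 7, 8, 8]


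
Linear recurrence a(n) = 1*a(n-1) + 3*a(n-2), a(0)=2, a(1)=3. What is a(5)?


Build bottom-up:
...a(3)=18, a(4)=45, a(5)=1*45+3*18=99


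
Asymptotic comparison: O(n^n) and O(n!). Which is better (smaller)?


factorial grows slower than n^n
O(n!) is asymptotically smaller; O(n^n) grows faster


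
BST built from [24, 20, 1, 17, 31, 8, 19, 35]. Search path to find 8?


BST root = 24
Search for 8: compare at each node
Path: [24, 20, 1, 17, 8]


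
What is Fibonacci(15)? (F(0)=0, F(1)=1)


F(n)=F(n-1)+F(n-2)
...F(13)=233, F(14)=377, F(15)=610


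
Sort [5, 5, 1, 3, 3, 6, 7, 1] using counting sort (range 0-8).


Count array: [0, 2, 0, 2, 0, 2, 1, 1, 0]
Reconstruct: [1, 1, 3, 3, 5, 5, 6, 7]


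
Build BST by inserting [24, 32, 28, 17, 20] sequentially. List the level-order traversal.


Root = 24; build tree by BST insertion.
Level-Order traversal: [24, 17, 32, 20, 28]


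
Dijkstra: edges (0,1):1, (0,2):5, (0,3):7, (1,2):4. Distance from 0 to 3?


Dijkstra from 0:
Distances: {0: 0, 1: 1, 2: 5, 3: 7}
Shortest distance to 3 = 7, path = [0, 3]


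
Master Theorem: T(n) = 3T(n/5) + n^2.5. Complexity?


a=3, b=5, c=2.5. log_5(3)=0.683 < c=2.5. Case 3: O(n^c) = O(n^2.500)
Complexity: O(n^2.500)


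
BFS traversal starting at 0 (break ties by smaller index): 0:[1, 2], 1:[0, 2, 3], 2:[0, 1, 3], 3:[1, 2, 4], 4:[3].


BFS queue: start with [0]
Visit order: [0, 1, 2, 3, 4]


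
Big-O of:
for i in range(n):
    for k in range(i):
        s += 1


Per nesting level: O(n) * O(n) [triangular over i] = O(n^2)
Complexity: O(n^2)


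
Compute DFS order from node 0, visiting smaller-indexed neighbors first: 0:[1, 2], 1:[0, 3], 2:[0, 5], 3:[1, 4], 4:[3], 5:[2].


DFS stack-based: start with [0]
Visit order: [0, 1, 3, 4, 2, 5]


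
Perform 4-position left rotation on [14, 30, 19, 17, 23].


Left rotate by 4: [23, 14, 30, 19, 17]


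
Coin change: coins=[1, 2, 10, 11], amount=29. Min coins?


dp[0]=0; dp[i]=1+min(dp[i-c] for c in coins)
...dp[24]=3, dp[25]=4, dp[26]=4, dp[27]=5, dp[28]=5, dp[29]=6
Minimum coins for 29 = 6


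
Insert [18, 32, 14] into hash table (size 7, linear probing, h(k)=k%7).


Insertions: 18->slot 4; 32->slot 5; 14->slot 0
Table: [14, None, None, None, 18, 32, None]


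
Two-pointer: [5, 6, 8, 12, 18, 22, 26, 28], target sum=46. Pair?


Two pointers: lo=0, hi=7
Found pair: (18, 28) summing to 46


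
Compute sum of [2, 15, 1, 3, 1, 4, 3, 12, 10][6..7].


Prefix sums: [0, 2, 17, 18, 21, 22, 26, 29, 41, 51]
Sum[6..7] = prefix[8] - prefix[6] = 41 - 26 = 15


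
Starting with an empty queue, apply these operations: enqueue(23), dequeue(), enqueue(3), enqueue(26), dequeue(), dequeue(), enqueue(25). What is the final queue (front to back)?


enqueue(23) -> [23]
dequeue() returns 23 -> []
enqueue(3) -> [3]
enqueue(26) -> [3, 26]
dequeue() returns 3 -> [26]
dequeue() returns 26 -> []
enqueue(25) -> [25]
Final queue (front to back): [25]


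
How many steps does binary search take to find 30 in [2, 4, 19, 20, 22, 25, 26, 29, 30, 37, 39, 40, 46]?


Search for 30:
[0,12] mid=6 arr[6]=26
[7,12] mid=9 arr[9]=37
[7,8] mid=7 arr[7]=29
[8,8] mid=8 arr[8]=30
Total: 4 comparisons


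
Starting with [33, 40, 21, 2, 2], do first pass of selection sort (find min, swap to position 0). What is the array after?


After one pass: [2, 40, 21, 33, 2]


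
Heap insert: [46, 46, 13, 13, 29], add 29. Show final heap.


Append 29: [46, 46, 13, 13, 29, 29]
Bubble up: swap idx 5(29) with idx 2(13)
Result: [46, 46, 29, 13, 29, 13]


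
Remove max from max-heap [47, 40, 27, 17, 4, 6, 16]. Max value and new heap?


Max = 47
Replace root with last, heapify down
Resulting heap: [40, 17, 27, 16, 4, 6]


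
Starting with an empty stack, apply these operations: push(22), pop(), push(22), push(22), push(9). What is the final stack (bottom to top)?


push(22) -> [22]
pop() returns 22 -> []
push(22) -> [22]
push(22) -> [22, 22]
push(9) -> [22, 22, 9]
Final stack (bottom to top): [22, 22, 9]


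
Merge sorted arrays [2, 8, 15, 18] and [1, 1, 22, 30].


Compare heads, take smaller each step.
Merged: [1, 1, 2, 8, 15, 18, 22, 30]


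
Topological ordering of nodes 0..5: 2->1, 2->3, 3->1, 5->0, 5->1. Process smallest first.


Kahn's algorithm, process smallest node first
Order: [2, 3, 4, 5, 0, 1]


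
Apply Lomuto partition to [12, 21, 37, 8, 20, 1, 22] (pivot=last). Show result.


Elements <= 22 go left of pivot.
Result: [12, 21, 8, 20, 1, 22, 37], pivot at index 5


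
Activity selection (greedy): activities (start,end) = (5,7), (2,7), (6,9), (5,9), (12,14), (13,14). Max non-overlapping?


Greedy: pick earliest-ending, then skip overlaps.
Selected (2 activities): [(5, 7), (12, 14)]


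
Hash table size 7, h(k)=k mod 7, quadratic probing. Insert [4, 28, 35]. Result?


Insertions: 4->slot 4; 28->slot 0; 35->slot 1
Table: [28, 35, None, None, 4, None, None]


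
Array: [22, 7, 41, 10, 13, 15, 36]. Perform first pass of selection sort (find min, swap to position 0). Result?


After one pass: [7, 22, 41, 10, 13, 15, 36]


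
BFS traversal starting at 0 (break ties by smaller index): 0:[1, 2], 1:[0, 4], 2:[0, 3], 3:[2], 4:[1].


BFS queue: start with [0]
Visit order: [0, 1, 2, 4, 3]


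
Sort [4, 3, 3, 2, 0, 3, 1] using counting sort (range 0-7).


Count array: [1, 1, 1, 3, 1, 0, 0, 0]
Reconstruct: [0, 1, 2, 3, 3, 3, 4]


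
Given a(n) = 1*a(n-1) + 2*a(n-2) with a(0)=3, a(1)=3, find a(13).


Build bottom-up:
...a(11)=4095, a(12)=8193, a(13)=1*8193+2*4095=16383


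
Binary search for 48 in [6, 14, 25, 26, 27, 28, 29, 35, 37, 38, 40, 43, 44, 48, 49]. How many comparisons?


Search for 48:
[0,14] mid=7 arr[7]=35
[8,14] mid=11 arr[11]=43
[12,14] mid=13 arr[13]=48
Total: 3 comparisons


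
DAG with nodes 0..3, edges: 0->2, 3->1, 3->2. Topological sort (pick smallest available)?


Kahn's algorithm, process smallest node first
Order: [0, 3, 1, 2]


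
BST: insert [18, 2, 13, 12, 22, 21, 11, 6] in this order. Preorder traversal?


Root = 18; build tree by BST insertion.
Preorder traversal: [18, 2, 13, 12, 11, 6, 22, 21]


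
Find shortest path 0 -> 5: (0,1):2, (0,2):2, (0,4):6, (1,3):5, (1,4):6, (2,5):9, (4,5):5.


Dijkstra from 0:
Distances: {0: 0, 1: 2, 2: 2, 3: 7, 4: 6, 5: 11}
Shortest distance to 5 = 11, path = [0, 2, 5]


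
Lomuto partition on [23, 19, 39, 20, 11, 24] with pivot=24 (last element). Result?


Elements <= 24 go left of pivot.
Result: [23, 19, 20, 11, 24, 39], pivot at index 4


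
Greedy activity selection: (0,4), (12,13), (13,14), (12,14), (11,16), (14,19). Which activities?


Greedy: pick earliest-ending, then skip overlaps.
Selected (4 activities): [(0, 4), (12, 13), (13, 14), (14, 19)]


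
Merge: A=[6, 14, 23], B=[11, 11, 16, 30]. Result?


Compare heads, take smaller each step.
Merged: [6, 11, 11, 14, 16, 23, 30]


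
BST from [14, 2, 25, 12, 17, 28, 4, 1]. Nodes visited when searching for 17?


BST root = 14
Search for 17: compare at each node
Path: [14, 25, 17]


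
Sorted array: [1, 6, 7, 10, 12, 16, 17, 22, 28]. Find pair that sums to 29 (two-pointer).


Two pointers: lo=0, hi=8
Found pair: (1, 28) summing to 29


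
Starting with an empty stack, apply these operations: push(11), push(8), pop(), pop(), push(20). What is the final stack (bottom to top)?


push(11) -> [11]
push(8) -> [11, 8]
pop() returns 8 -> [11]
pop() returns 11 -> []
push(20) -> [20]
Final stack (bottom to top): [20]


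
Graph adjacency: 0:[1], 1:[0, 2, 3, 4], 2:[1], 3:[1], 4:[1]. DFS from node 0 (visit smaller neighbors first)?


DFS stack-based: start with [0]
Visit order: [0, 1, 2, 3, 4]


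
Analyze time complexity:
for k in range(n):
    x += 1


Per nesting level: O(n) = O(n)
Complexity: O(n)


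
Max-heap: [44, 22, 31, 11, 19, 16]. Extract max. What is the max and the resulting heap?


Max = 44
Replace root with last, heapify down
Resulting heap: [31, 22, 16, 11, 19]


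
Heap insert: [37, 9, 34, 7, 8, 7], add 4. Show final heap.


Append 4: [37, 9, 34, 7, 8, 7, 4]
Bubble up: no swaps needed
Result: [37, 9, 34, 7, 8, 7, 4]


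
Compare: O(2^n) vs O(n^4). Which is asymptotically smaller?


quartic grows slower than exponential
O(n^4) is asymptotically smaller; O(2^n) grows faster


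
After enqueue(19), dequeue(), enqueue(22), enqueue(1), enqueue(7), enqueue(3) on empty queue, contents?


enqueue(19) -> [19]
dequeue() returns 19 -> []
enqueue(22) -> [22]
enqueue(1) -> [22, 1]
enqueue(7) -> [22, 1, 7]
enqueue(3) -> [22, 1, 7, 3]
Final queue (front to back): [22, 1, 7, 3]


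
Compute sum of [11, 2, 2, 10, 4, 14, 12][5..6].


Prefix sums: [0, 11, 13, 15, 25, 29, 43, 55]
Sum[5..6] = prefix[7] - prefix[5] = 55 - 29 = 26


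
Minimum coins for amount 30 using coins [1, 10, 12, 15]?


dp[0]=0; dp[i]=1+min(dp[i-c] for c in coins)
...dp[25]=2, dp[26]=3, dp[27]=2, dp[28]=3, dp[29]=4, dp[30]=2
Minimum coins for 30 = 2


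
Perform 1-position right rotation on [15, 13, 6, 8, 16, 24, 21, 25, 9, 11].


Right rotate by 1: [11, 15, 13, 6, 8, 16, 24, 21, 25, 9]


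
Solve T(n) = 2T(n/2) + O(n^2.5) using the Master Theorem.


a=2, b=2, c=2.5. log_2(2)=1 < c=2.5. Case 3: O(n^c) = O(n^2.500)
Complexity: O(n^2.500)


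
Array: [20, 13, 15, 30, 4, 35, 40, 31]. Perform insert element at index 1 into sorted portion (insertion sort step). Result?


After one pass: [13, 20, 15, 30, 4, 35, 40, 31]


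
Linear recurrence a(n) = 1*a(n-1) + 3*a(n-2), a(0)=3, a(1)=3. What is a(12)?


Build bottom-up:
...a(10)=8049, a(11)=18480, a(12)=1*18480+3*8049=42627


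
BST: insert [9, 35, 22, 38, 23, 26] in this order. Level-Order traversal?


Root = 9; build tree by BST insertion.
Level-Order traversal: [9, 35, 22, 38, 23, 26]


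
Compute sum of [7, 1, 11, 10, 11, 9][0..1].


Prefix sums: [0, 7, 8, 19, 29, 40, 49]
Sum[0..1] = prefix[2] - prefix[0] = 8 - 0 = 8


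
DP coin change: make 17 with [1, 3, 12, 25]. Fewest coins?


dp[0]=0; dp[i]=1+min(dp[i-c] for c in coins)
...dp[12]=1, dp[13]=2, dp[14]=3, dp[15]=2, dp[16]=3, dp[17]=4
Minimum coins for 17 = 4


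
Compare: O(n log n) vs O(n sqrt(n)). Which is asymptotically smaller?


linearithmic grows slower than n^1.5
O(n log n) is asymptotically smaller; O(n sqrt(n)) grows faster


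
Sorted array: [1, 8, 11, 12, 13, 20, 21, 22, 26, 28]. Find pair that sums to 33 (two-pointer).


Two pointers: lo=0, hi=9
Found pair: (11, 22) summing to 33


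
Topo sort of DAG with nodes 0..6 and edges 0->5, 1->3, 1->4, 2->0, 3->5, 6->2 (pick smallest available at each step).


Kahn's algorithm, process smallest node first
Order: [1, 3, 4, 6, 2, 0, 5]


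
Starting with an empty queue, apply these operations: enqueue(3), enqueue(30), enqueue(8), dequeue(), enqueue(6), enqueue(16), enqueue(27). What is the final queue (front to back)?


enqueue(3) -> [3]
enqueue(30) -> [3, 30]
enqueue(8) -> [3, 30, 8]
dequeue() returns 3 -> [30, 8]
enqueue(6) -> [30, 8, 6]
enqueue(16) -> [30, 8, 6, 16]
enqueue(27) -> [30, 8, 6, 16, 27]
Final queue (front to back): [30, 8, 6, 16, 27]


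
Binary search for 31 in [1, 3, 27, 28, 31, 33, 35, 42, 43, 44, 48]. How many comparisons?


Search for 31:
[0,10] mid=5 arr[5]=33
[0,4] mid=2 arr[2]=27
[3,4] mid=3 arr[3]=28
[4,4] mid=4 arr[4]=31
Total: 4 comparisons


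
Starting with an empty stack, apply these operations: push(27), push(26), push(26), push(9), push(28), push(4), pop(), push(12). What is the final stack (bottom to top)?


push(27) -> [27]
push(26) -> [27, 26]
push(26) -> [27, 26, 26]
push(9) -> [27, 26, 26, 9]
push(28) -> [27, 26, 26, 9, 28]
push(4) -> [27, 26, 26, 9, 28, 4]
pop() returns 4 -> [27, 26, 26, 9, 28]
push(12) -> [27, 26, 26, 9, 28, 12]
Final stack (bottom to top): [27, 26, 26, 9, 28, 12]


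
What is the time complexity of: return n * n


Analysis: constant-time operation, no loop
Complexity: O(1)


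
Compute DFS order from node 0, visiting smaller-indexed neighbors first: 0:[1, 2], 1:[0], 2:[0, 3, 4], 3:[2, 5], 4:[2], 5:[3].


DFS stack-based: start with [0]
Visit order: [0, 1, 2, 3, 5, 4]


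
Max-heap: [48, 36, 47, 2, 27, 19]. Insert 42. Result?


Append 42: [48, 36, 47, 2, 27, 19, 42]
Bubble up: no swaps needed
Result: [48, 36, 47, 2, 27, 19, 42]


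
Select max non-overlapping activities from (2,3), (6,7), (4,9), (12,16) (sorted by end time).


Greedy: pick earliest-ending, then skip overlaps.
Selected (3 activities): [(2, 3), (6, 7), (12, 16)]


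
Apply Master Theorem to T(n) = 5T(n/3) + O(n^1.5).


a=5, b=3, c=1.5. log_3(5)=1.465 < c=1.5. Case 3: O(n^c) = O(n^1.500)
Complexity: O(n^1.500)


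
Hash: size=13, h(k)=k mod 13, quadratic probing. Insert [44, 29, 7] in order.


Insertions: 44->slot 5; 29->slot 3; 7->slot 7
Table: [None, None, None, 29, None, 44, None, 7, None, None, None, None, None]


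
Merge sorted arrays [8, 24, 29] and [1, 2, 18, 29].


Compare heads, take smaller each step.
Merged: [1, 2, 8, 18, 24, 29, 29]


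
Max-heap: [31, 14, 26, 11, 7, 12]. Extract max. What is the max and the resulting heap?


Max = 31
Replace root with last, heapify down
Resulting heap: [26, 14, 12, 11, 7]


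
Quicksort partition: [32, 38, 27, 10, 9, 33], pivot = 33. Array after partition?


Elements <= 33 go left of pivot.
Result: [32, 27, 10, 9, 33, 38], pivot at index 4


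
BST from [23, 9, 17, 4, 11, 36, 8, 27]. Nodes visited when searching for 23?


BST root = 23
Search for 23: compare at each node
Path: [23]


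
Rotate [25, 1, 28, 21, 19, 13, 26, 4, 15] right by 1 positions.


Right rotate by 1: [15, 25, 1, 28, 21, 19, 13, 26, 4]


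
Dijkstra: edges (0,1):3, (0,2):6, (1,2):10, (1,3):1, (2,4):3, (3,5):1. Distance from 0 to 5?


Dijkstra from 0:
Distances: {0: 0, 1: 3, 2: 6, 3: 4, 4: 9, 5: 5}
Shortest distance to 5 = 5, path = [0, 1, 3, 5]


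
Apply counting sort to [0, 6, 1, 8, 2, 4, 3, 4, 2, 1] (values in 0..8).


Count array: [1, 2, 2, 1, 2, 0, 1, 0, 1]
Reconstruct: [0, 1, 1, 2, 2, 3, 4, 4, 6, 8]


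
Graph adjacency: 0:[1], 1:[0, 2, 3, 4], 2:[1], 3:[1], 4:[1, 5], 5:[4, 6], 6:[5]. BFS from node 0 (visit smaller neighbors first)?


BFS queue: start with [0]
Visit order: [0, 1, 2, 3, 4, 5, 6]


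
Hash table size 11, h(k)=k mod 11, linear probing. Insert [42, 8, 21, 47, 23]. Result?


Insertions: 42->slot 9; 8->slot 8; 21->slot 10; 47->slot 3; 23->slot 1
Table: [None, 23, None, 47, None, None, None, None, 8, 42, 21]


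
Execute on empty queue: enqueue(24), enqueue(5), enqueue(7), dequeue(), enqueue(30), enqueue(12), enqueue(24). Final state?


enqueue(24) -> [24]
enqueue(5) -> [24, 5]
enqueue(7) -> [24, 5, 7]
dequeue() returns 24 -> [5, 7]
enqueue(30) -> [5, 7, 30]
enqueue(12) -> [5, 7, 30, 12]
enqueue(24) -> [5, 7, 30, 12, 24]
Final queue (front to back): [5, 7, 30, 12, 24]


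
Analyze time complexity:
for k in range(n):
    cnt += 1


Per nesting level: O(n) = O(n)
Complexity: O(n)


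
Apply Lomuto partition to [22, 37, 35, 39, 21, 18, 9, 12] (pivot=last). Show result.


Elements <= 12 go left of pivot.
Result: [9, 12, 35, 39, 21, 18, 22, 37], pivot at index 1


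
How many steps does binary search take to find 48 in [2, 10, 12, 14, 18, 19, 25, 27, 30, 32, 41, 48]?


Search for 48:
[0,11] mid=5 arr[5]=19
[6,11] mid=8 arr[8]=30
[9,11] mid=10 arr[10]=41
[11,11] mid=11 arr[11]=48
Total: 4 comparisons


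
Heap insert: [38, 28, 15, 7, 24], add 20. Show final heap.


Append 20: [38, 28, 15, 7, 24, 20]
Bubble up: swap idx 5(20) with idx 2(15)
Result: [38, 28, 20, 7, 24, 15]


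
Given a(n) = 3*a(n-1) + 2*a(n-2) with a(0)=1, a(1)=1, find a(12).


Build bottom-up:
...a(10)=124373, a(11)=442961, a(12)=3*442961+2*124373=1577629


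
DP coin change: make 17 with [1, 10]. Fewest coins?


dp[0]=0; dp[i]=1+min(dp[i-c] for c in coins)
...dp[12]=3, dp[13]=4, dp[14]=5, dp[15]=6, dp[16]=7, dp[17]=8
Minimum coins for 17 = 8


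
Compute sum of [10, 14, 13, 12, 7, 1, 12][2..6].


Prefix sums: [0, 10, 24, 37, 49, 56, 57, 69]
Sum[2..6] = prefix[7] - prefix[2] = 69 - 24 = 45


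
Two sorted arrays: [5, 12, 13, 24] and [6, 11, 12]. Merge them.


Compare heads, take smaller each step.
Merged: [5, 6, 11, 12, 12, 13, 24]


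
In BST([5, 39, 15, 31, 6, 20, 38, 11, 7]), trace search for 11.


BST root = 5
Search for 11: compare at each node
Path: [5, 39, 15, 6, 11]


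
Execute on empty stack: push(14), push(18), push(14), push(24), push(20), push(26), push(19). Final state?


push(14) -> [14]
push(18) -> [14, 18]
push(14) -> [14, 18, 14]
push(24) -> [14, 18, 14, 24]
push(20) -> [14, 18, 14, 24, 20]
push(26) -> [14, 18, 14, 24, 20, 26]
push(19) -> [14, 18, 14, 24, 20, 26, 19]
Final stack (bottom to top): [14, 18, 14, 24, 20, 26, 19]


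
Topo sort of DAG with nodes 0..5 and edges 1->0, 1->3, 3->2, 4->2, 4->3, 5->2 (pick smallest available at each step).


Kahn's algorithm, process smallest node first
Order: [1, 0, 4, 3, 5, 2]


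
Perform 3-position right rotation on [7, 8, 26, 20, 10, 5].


Right rotate by 3: [20, 10, 5, 7, 8, 26]


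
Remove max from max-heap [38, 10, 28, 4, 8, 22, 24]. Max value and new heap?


Max = 38
Replace root with last, heapify down
Resulting heap: [28, 10, 24, 4, 8, 22]


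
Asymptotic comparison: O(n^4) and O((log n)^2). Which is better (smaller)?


polylogarithmic grows slower than quartic
O((log n)^2) is asymptotically smaller; O(n^4) grows faster


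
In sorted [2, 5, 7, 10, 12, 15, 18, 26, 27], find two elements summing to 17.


Two pointers: lo=0, hi=8
Found pair: (2, 15) summing to 17


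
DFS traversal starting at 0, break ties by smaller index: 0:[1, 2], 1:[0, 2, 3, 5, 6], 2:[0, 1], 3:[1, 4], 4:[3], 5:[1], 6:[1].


DFS stack-based: start with [0]
Visit order: [0, 1, 2, 3, 4, 5, 6]


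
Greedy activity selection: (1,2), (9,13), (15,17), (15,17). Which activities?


Greedy: pick earliest-ending, then skip overlaps.
Selected (3 activities): [(1, 2), (9, 13), (15, 17)]


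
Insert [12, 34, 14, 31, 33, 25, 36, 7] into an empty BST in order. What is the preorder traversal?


Root = 12; build tree by BST insertion.
Preorder traversal: [12, 7, 34, 14, 31, 25, 33, 36]


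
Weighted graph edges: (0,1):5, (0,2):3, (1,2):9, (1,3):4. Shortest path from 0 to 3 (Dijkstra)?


Dijkstra from 0:
Distances: {0: 0, 1: 5, 2: 3, 3: 9}
Shortest distance to 3 = 9, path = [0, 1, 3]


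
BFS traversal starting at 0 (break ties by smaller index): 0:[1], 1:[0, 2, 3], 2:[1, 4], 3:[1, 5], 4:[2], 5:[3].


BFS queue: start with [0]
Visit order: [0, 1, 2, 3, 4, 5]


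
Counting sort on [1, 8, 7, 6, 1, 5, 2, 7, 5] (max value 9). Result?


Count array: [0, 2, 1, 0, 0, 2, 1, 2, 1, 0]
Reconstruct: [1, 1, 2, 5, 5, 6, 7, 7, 8]


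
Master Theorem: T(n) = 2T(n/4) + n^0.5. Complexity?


a=2, b=4, c=0.5. log_4(2)=0.5 = c=0.5. Case 2: O(n^c log n) = O(sqrt(n) log n)
Complexity: O(sqrt(n) log n)


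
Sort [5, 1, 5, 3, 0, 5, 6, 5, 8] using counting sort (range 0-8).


Count array: [1, 1, 0, 1, 0, 4, 1, 0, 1]
Reconstruct: [0, 1, 3, 5, 5, 5, 5, 6, 8]


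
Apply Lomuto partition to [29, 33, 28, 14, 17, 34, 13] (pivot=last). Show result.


Elements <= 13 go left of pivot.
Result: [13, 33, 28, 14, 17, 34, 29], pivot at index 0


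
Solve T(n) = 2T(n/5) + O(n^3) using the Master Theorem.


a=2, b=5, c=3. log_5(2)=0.431 < c=3. Case 3: O(n^c) = O(n^3)
Complexity: O(n^3)


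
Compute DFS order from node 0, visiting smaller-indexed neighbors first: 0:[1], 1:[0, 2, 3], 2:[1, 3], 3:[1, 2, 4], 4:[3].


DFS stack-based: start with [0]
Visit order: [0, 1, 2, 3, 4]


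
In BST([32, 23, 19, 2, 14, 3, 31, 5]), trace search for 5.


BST root = 32
Search for 5: compare at each node
Path: [32, 23, 19, 2, 14, 3, 5]


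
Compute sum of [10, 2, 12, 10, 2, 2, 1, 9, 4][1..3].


Prefix sums: [0, 10, 12, 24, 34, 36, 38, 39, 48, 52]
Sum[1..3] = prefix[4] - prefix[1] = 34 - 10 = 24


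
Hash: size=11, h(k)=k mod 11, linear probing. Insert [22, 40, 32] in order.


Insertions: 22->slot 0; 40->slot 7; 32->slot 10
Table: [22, None, None, None, None, None, None, 40, None, None, 32]


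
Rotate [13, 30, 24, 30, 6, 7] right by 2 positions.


Right rotate by 2: [6, 7, 13, 30, 24, 30]


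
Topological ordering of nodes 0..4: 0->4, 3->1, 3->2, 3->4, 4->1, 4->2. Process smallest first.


Kahn's algorithm, process smallest node first
Order: [0, 3, 4, 1, 2]


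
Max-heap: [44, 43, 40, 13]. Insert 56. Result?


Append 56: [44, 43, 40, 13, 56]
Bubble up: swap idx 4(56) with idx 1(43); swap idx 1(56) with idx 0(44)
Result: [56, 44, 40, 13, 43]


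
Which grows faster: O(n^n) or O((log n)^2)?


polylogarithmic grows slower than n^n
O((log n)^2) is asymptotically smaller; O(n^n) grows faster


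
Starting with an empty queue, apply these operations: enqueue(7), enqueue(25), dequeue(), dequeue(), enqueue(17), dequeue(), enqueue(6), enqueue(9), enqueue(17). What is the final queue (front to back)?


enqueue(7) -> [7]
enqueue(25) -> [7, 25]
dequeue() returns 7 -> [25]
dequeue() returns 25 -> []
enqueue(17) -> [17]
dequeue() returns 17 -> []
enqueue(6) -> [6]
enqueue(9) -> [6, 9]
enqueue(17) -> [6, 9, 17]
Final queue (front to back): [6, 9, 17]


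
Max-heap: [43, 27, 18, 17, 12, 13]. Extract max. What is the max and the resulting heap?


Max = 43
Replace root with last, heapify down
Resulting heap: [27, 17, 18, 13, 12]


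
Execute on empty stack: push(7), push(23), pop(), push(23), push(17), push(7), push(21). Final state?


push(7) -> [7]
push(23) -> [7, 23]
pop() returns 23 -> [7]
push(23) -> [7, 23]
push(17) -> [7, 23, 17]
push(7) -> [7, 23, 17, 7]
push(21) -> [7, 23, 17, 7, 21]
Final stack (bottom to top): [7, 23, 17, 7, 21]


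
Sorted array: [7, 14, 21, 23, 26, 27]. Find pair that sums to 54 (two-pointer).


Two pointers: lo=0, hi=5
No pair sums to 54


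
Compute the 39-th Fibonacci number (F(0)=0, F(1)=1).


F(n)=F(n-1)+F(n-2)
...F(37)=24157817, F(38)=39088169, F(39)=63245986


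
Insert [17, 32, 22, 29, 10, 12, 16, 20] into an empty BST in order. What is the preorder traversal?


Root = 17; build tree by BST insertion.
Preorder traversal: [17, 10, 12, 16, 32, 22, 20, 29]


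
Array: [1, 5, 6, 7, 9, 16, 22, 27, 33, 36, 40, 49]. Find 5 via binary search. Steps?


Search for 5:
[0,11] mid=5 arr[5]=16
[0,4] mid=2 arr[2]=6
[0,1] mid=0 arr[0]=1
[1,1] mid=1 arr[1]=5
Total: 4 comparisons


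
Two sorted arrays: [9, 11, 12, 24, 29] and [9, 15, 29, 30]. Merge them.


Compare heads, take smaller each step.
Merged: [9, 9, 11, 12, 15, 24, 29, 29, 30]


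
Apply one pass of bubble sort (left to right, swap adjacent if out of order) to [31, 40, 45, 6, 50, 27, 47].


After one pass: [31, 40, 6, 45, 27, 47, 50]


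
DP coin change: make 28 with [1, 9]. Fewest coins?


dp[0]=0; dp[i]=1+min(dp[i-c] for c in coins)
...dp[23]=7, dp[24]=8, dp[25]=9, dp[26]=10, dp[27]=3, dp[28]=4
Minimum coins for 28 = 4


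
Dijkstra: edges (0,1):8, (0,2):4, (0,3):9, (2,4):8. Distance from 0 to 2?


Dijkstra from 0:
Distances: {0: 0, 1: 8, 2: 4, 3: 9, 4: 12}
Shortest distance to 2 = 4, path = [0, 2]


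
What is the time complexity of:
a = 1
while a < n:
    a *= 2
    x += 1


Per nesting level: O(log n) = O(log n)
Complexity: O(log n)


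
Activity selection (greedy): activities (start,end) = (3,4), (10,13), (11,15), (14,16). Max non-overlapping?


Greedy: pick earliest-ending, then skip overlaps.
Selected (3 activities): [(3, 4), (10, 13), (14, 16)]


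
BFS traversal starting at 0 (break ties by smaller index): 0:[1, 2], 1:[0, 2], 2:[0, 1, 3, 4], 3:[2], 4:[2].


BFS queue: start with [0]
Visit order: [0, 1, 2, 3, 4]


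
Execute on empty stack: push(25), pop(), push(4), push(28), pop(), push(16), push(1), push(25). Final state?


push(25) -> [25]
pop() returns 25 -> []
push(4) -> [4]
push(28) -> [4, 28]
pop() returns 28 -> [4]
push(16) -> [4, 16]
push(1) -> [4, 16, 1]
push(25) -> [4, 16, 1, 25]
Final stack (bottom to top): [4, 16, 1, 25]


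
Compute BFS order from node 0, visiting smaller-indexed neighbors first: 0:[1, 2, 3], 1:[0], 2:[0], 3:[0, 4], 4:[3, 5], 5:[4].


BFS queue: start with [0]
Visit order: [0, 1, 2, 3, 4, 5]


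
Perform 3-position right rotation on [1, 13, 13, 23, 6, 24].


Right rotate by 3: [23, 6, 24, 1, 13, 13]


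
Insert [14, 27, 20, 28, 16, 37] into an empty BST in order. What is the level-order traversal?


Root = 14; build tree by BST insertion.
Level-Order traversal: [14, 27, 20, 28, 16, 37]


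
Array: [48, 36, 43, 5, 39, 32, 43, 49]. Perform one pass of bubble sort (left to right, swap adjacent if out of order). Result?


After one pass: [36, 43, 5, 39, 32, 43, 48, 49]


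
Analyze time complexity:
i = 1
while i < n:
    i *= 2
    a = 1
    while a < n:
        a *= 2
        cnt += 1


Per nesting level: O(log n) * O(log n) = O((log n)^2)
Complexity: O((log n)^2)


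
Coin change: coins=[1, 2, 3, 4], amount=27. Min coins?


dp[0]=0; dp[i]=1+min(dp[i-c] for c in coins)
...dp[22]=6, dp[23]=6, dp[24]=6, dp[25]=7, dp[26]=7, dp[27]=7
Minimum coins for 27 = 7


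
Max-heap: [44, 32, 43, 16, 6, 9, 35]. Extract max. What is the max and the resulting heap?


Max = 44
Replace root with last, heapify down
Resulting heap: [43, 32, 35, 16, 6, 9]


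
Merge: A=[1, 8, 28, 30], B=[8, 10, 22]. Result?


Compare heads, take smaller each step.
Merged: [1, 8, 8, 10, 22, 28, 30]


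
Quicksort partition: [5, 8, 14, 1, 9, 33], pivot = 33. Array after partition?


Elements <= 33 go left of pivot.
Result: [5, 8, 14, 1, 9, 33], pivot at index 5


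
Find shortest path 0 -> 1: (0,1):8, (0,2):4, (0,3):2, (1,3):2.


Dijkstra from 0:
Distances: {0: 0, 1: 4, 2: 4, 3: 2}
Shortest distance to 1 = 4, path = [0, 3, 1]


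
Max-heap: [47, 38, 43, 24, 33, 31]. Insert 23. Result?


Append 23: [47, 38, 43, 24, 33, 31, 23]
Bubble up: no swaps needed
Result: [47, 38, 43, 24, 33, 31, 23]


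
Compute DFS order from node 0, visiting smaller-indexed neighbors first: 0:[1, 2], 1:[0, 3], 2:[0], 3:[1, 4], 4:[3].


DFS stack-based: start with [0]
Visit order: [0, 1, 3, 4, 2]


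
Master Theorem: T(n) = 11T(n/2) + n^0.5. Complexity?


a=11, b=2, c=0.5. log_2(11)=3.459 > c=0.5. Case 1: O(n^log_b(a)) = O(n^3.459)
Complexity: O(n^3.459)


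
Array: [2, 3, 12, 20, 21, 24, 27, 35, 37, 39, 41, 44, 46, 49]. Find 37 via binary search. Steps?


Search for 37:
[0,13] mid=6 arr[6]=27
[7,13] mid=10 arr[10]=41
[7,9] mid=8 arr[8]=37
Total: 3 comparisons


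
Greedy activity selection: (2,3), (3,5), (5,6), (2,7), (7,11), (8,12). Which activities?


Greedy: pick earliest-ending, then skip overlaps.
Selected (4 activities): [(2, 3), (3, 5), (5, 6), (7, 11)]


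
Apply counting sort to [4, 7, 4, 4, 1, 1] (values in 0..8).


Count array: [0, 2, 0, 0, 3, 0, 0, 1, 0]
Reconstruct: [1, 1, 4, 4, 4, 7]


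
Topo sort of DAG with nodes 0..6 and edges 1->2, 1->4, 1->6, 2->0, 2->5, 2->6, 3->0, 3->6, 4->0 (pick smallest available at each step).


Kahn's algorithm, process smallest node first
Order: [1, 2, 3, 4, 0, 5, 6]


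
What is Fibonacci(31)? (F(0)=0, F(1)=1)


F(n)=F(n-1)+F(n-2)
...F(29)=514229, F(30)=832040, F(31)=1346269
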